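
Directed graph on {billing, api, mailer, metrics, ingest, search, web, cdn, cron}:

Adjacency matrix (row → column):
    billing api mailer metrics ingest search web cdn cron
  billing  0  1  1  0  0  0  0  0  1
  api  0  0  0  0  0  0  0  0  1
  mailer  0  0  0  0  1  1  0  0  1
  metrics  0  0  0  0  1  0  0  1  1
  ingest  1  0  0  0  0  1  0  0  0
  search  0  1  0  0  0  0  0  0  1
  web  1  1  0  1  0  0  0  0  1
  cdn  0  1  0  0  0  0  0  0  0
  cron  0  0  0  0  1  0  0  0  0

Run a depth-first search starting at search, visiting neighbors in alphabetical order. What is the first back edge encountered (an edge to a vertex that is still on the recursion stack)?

billing->api

DFS from search (visiting neighbors in alphabetical order); mark gray on enter, black on exit:
search gray
  api gray
    cron gray
      ingest gray
        billing gray
          billing→api: api is gray → back edge
First back edge: billing → api.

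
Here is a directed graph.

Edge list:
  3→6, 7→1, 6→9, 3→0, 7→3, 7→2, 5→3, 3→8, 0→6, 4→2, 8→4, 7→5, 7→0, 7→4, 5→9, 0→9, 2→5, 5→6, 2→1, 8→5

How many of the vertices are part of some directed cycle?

5

A vertex is on a directed cycle iff it belongs to a strongly connected component of size ≥ 2 (or has a self-loop).
The vertices on cycles are {2, 3, 4, 5, 8} — 5 in total.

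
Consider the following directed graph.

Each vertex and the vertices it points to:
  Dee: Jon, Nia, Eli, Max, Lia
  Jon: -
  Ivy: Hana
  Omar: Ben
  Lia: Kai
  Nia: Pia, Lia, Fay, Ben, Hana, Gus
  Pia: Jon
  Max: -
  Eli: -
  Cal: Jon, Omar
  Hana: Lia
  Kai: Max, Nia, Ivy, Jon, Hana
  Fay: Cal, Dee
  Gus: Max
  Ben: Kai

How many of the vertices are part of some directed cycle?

10

A vertex is on a directed cycle iff it belongs to a strongly connected component of size ≥ 2 (or has a self-loop).
The vertices on cycles are {Ben, Cal, Dee, Fay, Ivy, Kai, Lia, Nia, Hana, Omar} — 10 in total.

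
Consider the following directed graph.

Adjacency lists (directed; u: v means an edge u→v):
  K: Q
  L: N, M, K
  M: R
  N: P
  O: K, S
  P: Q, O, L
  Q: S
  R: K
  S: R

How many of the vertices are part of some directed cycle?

7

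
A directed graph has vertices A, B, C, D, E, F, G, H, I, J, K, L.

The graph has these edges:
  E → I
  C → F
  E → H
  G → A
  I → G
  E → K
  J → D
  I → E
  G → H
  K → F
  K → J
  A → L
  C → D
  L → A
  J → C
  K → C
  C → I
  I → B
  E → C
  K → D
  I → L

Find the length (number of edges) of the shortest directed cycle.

2

For each vertex v, BFS finds the shortest path from v back to v.
The shortest such closed walk is E → I → E, length 2.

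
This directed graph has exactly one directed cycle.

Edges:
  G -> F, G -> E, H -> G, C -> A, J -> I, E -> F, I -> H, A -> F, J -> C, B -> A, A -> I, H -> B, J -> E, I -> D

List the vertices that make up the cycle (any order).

A, B, H, I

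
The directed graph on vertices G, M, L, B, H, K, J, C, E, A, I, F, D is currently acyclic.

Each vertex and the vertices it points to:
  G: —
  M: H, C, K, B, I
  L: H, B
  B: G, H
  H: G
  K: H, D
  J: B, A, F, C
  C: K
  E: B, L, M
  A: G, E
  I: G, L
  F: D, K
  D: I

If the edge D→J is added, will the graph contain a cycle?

Yes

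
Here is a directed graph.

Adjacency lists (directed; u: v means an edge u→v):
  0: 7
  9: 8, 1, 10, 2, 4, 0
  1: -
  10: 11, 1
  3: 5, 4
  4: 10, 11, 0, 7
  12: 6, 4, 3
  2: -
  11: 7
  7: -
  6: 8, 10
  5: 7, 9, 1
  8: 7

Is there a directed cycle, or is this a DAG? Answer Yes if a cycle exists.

No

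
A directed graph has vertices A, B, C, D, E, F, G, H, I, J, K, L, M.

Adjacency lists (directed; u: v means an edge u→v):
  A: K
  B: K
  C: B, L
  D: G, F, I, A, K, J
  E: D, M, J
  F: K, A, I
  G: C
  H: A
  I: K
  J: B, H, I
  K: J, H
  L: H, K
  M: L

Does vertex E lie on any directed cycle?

E lies on a cycle iff there is a path from E back to itself.
Exploring from E, it never reaches itself; equivalently, its strongly connected component is a singleton.

No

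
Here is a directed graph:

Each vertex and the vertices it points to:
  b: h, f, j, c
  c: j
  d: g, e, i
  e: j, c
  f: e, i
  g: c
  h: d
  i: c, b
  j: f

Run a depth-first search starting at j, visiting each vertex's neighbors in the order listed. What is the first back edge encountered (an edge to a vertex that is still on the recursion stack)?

e→j

DFS from j (visiting each vertex's neighbors in the order listed); mark gray on enter, black on exit:
j gray
  f gray
    e gray
      e→j: j is gray → back edge
First back edge: e → j.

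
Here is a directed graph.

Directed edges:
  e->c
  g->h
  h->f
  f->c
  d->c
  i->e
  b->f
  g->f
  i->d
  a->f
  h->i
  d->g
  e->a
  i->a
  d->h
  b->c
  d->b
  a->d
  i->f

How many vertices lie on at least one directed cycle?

6

A vertex is on a directed cycle iff it belongs to a strongly connected component of size ≥ 2 (or has a self-loop).
The vertices on cycles are {a, d, e, g, h, i} — 6 in total.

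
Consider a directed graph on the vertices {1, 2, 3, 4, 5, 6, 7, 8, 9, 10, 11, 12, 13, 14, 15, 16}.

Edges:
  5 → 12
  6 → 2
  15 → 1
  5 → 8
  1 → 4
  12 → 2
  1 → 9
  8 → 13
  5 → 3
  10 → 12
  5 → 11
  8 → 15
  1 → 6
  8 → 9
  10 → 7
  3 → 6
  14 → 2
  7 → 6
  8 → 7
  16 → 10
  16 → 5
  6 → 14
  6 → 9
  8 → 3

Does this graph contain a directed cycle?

DFS with white/gray/black marking, starting from 8:
8 gray
  13 gray
  13 black
  9 gray
  9 black
  7 gray
    6 gray
      6→9: 9 black — skip
      2 gray
      2 black
      14 gray
        14→2: 2 black — skip
      14 black
    6 black
  7 black
  15 gray
    1 gray
      1→6: 6 black — skip
      4 gray
      4 black
      1→9: 9 black — skip
    1 black
  15 black
  3 gray
    3→6: 6 black — skip
  3 black
8 black
5 gray
  5→3: 3 black — skip
  12 gray
    12→2: 2 black — skip
  12 black
  11 gray
  11 black
  5→8: 8 black — skip
5 black
10 gray
  10→12: 12 black — skip
  10→7: 7 black — skip
10 black
16 gray
  16→5: 5 black — skip
  16→10: 10 black — skip
16 black
Every edge goes to a white or black vertex — no back edge, so the graph is acyclic.

No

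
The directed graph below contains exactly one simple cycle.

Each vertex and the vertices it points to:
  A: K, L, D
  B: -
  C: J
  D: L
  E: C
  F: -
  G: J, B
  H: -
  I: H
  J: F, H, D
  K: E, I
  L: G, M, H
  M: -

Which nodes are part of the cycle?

D, G, J, L

DFS with gray/black marking from L:
L gray
  G gray
    J gray
      F gray
      F black
      H gray
      H black
      D gray
        D→L: L is gray → back edge
Back edge closes the cycle L → G → J → D → L; its vertices are {D, G, J, L}.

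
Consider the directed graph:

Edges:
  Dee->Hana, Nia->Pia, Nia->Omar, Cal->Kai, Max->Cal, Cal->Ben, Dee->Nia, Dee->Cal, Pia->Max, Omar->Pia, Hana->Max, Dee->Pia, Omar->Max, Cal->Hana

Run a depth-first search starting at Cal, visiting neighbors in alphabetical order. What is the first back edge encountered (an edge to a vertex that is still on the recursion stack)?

DFS from Cal (visiting neighbors in alphabetical order); mark gray on enter, black on exit:
Cal gray
  Ben gray
  Ben black
  Hana gray
    Max gray
      Max→Cal: Cal is gray → back edge
First back edge: Max → Cal.

Max->Cal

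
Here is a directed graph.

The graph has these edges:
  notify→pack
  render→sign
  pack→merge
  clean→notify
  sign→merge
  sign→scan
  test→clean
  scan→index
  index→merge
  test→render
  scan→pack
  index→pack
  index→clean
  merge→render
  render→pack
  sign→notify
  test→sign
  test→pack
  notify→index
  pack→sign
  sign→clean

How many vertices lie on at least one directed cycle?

A vertex is on a directed cycle iff it belongs to a strongly connected component of size ≥ 2 (or has a self-loop).
The vertices on cycles are {pack, scan, sign, clean, index, merge, notify, render} — 8 in total.

8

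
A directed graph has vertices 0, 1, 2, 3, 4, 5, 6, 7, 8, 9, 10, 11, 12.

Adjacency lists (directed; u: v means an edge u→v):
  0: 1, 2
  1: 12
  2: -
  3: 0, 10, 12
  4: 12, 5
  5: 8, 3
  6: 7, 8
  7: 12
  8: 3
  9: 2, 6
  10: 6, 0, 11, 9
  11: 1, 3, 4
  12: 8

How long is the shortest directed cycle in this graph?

3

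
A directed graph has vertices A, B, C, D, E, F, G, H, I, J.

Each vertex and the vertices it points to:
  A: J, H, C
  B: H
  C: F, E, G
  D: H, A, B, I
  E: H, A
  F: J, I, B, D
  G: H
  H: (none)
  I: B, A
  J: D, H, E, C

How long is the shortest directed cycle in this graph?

For each vertex v, BFS finds the shortest path from v back to v.
The shortest such closed walk is J → C → F → J, length 3.

3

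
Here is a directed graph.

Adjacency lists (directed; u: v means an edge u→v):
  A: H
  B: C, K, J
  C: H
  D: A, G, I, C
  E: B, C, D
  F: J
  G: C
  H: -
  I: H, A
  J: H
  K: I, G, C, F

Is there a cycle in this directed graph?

DFS with white/gray/black marking, starting from F:
F gray
  J gray
    H gray
    H black
  J black
F black
A gray
  A→H: H black — skip
A black
B gray
  C gray
    C→H: H black — skip
  C black
  K gray
    I gray
      I→H: H black — skip
      I→A: A black — skip
    I black
    G gray
      G→C: C black — skip
    G black
    K→C: C black — skip
    K→F: F black — skip
  K black
  B→J: J black — skip
B black
D gray
  D→A: A black — skip
  D→G: G black — skip
  D→I: I black — skip
  D→C: C black — skip
D black
E gray
  E→B: B black — skip
  E→C: C black — skip
  E→D: D black — skip
E black
Every edge goes to a white or black vertex — no back edge, so the graph is acyclic.

No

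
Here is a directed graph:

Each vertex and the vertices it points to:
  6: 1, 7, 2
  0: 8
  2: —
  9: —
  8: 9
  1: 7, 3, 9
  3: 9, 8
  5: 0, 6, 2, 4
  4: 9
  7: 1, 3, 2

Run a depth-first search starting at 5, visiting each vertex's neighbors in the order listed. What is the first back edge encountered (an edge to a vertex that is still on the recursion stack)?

7->1

DFS from 5 (visiting each vertex's neighbors in the order listed); mark gray on enter, black on exit:
5 gray
  0 gray
    8 gray
      9 gray
      9 black
    8 black
  0 black
  6 gray
    1 gray
      7 gray
        7→1: 1 is gray → back edge
First back edge: 7 → 1.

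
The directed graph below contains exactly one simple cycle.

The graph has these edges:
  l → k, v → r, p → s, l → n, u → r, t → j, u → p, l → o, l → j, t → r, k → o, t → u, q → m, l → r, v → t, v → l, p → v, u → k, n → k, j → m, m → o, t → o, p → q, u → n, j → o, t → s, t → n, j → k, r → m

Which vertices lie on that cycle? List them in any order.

p, t, u, v

DFS with gray/black marking from p:
p gray
  s gray
  s black
  q gray
    m gray
      o gray
      o black
    m black
  q black
  v gray
    l gray
      l→o: o black — skip
      k gray
        k→o: o black — skip
      k black
      j gray
        j→k: k black — skip
        j→o: o black — skip
        j→m: m black — skip
      j black
      r gray
        r→m: m black — skip
      r black
      n gray
        n→k: k black — skip
      n black
    l black
    t gray
      t→j: j black — skip
      t→r: r black — skip
      t→s: s black — skip
      u gray
        u→r: r black — skip
        u→p: p is gray → back edge
Back edge closes the cycle p → v → t → u → p; its vertices are {p, t, u, v}.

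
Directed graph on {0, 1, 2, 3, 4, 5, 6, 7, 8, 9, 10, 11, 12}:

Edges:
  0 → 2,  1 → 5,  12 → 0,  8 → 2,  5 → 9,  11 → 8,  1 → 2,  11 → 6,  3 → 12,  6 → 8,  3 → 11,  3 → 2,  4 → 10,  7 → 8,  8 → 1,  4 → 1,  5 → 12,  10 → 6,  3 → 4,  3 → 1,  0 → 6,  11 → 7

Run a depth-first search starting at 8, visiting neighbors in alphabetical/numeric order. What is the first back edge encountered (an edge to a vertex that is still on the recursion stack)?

6->8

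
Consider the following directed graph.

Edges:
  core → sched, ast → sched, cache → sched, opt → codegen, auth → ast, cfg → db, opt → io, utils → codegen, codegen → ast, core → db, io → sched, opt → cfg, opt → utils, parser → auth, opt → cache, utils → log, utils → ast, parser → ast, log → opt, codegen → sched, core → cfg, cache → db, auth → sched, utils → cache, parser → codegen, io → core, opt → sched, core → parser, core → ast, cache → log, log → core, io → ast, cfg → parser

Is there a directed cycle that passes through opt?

opt is on a cycle iff opt can reach itself via ≥1 edge.
opt → utils → log → opt — yes.

Yes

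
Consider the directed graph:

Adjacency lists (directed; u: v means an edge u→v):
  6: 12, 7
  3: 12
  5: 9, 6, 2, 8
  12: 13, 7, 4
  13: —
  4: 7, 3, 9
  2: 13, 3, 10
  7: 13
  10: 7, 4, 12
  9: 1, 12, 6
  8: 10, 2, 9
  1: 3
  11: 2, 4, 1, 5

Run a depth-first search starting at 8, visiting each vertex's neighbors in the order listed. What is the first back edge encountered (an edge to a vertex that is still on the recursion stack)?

12->4

DFS from 8 (visiting each vertex's neighbors in the order listed); mark gray on enter, black on exit:
8 gray
  10 gray
    7 gray
      13 gray
      13 black
    7 black
    4 gray
      4→7: 7 black — skip
      3 gray
        12 gray
          12→13: 13 black — skip
          12→7: 7 black — skip
          12→4: 4 is gray → back edge
First back edge: 12 → 4.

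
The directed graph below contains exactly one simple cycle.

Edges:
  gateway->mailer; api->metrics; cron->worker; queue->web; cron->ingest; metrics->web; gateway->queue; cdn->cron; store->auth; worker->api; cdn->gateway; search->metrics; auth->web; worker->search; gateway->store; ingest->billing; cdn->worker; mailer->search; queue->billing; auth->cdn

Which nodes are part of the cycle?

cdn, auth, store, gateway

DFS with gray/black marking from auth:
auth gray
  cdn gray
    gateway gray
      store gray
        store→auth: auth is gray → back edge
Back edge closes the cycle auth → cdn → gateway → store → auth; its vertices are {cdn, auth, store, gateway}.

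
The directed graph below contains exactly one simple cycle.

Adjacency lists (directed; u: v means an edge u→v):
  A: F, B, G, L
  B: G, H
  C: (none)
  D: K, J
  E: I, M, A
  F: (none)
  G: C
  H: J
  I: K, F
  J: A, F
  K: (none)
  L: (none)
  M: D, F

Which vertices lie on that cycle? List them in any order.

A, B, H, J

DFS with gray/black marking from A:
A gray
  F gray
  F black
  B gray
    G gray
      C gray
      C black
    G black
    H gray
      J gray
        J→A: A is gray → back edge
Back edge closes the cycle A → B → H → J → A; its vertices are {A, B, H, J}.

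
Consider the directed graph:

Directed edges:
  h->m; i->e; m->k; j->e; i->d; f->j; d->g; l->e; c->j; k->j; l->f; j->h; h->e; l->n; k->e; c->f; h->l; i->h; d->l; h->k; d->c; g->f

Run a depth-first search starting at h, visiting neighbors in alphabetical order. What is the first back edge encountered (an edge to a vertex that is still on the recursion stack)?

DFS from h (visiting neighbors in alphabetical order); mark gray on enter, black on exit:
h gray
  e gray
  e black
  k gray
    k→e: e black — skip
    j gray
      j→e: e black — skip
      j→h: h is gray → back edge
First back edge: j → h.

j→h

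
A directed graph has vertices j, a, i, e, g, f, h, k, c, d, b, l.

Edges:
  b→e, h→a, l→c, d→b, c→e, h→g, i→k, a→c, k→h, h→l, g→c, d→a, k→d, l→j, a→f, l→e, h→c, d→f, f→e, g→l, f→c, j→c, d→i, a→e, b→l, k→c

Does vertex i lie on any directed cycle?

Yes

i is on a cycle iff i can reach itself via ≥1 edge.
i → k → d → i — yes.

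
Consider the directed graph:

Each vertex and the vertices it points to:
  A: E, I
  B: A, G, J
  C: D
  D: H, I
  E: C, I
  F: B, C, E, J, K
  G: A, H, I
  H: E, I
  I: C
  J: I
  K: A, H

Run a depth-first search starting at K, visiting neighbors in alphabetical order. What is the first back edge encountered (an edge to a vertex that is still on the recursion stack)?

H->E

DFS from K (visiting neighbors in alphabetical order); mark gray on enter, black on exit:
K gray
  A gray
    E gray
      C gray
        D gray
          H gray
            H→E: E is gray → back edge
First back edge: H → E.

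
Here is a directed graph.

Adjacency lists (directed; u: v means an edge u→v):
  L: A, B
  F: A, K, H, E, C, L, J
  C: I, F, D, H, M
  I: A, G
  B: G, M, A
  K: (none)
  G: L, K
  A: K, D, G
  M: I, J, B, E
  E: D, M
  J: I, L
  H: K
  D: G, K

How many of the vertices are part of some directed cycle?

11

A vertex is on a directed cycle iff it belongs to a strongly connected component of size ≥ 2 (or has a self-loop).
The vertices on cycles are {A, B, C, D, E, F, G, I, J, L, M} — 11 in total.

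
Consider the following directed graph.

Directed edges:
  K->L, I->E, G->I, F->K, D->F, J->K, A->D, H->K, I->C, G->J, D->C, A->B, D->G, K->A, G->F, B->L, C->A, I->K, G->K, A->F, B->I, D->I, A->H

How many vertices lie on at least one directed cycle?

10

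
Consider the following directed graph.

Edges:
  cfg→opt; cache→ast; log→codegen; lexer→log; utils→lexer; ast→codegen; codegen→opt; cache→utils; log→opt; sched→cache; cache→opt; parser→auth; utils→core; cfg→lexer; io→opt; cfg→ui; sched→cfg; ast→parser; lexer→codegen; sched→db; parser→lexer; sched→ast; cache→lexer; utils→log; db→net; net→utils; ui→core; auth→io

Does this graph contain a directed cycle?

No

DFS with white/gray/black marking, starting from utils:
utils gray
  log gray
    codegen gray
      opt gray
      opt black
    codegen black
    log→opt: opt black — skip
  log black
  core gray
  core black
  lexer gray
    lexer→codegen: codegen black — skip
    lexer→log: log black — skip
  lexer black
utils black
cfg gray
  cfg→lexer: lexer black — skip
  cfg→opt: opt black — skip
  ui gray
    ui→core: core black — skip
  ui black
cfg black
net gray
  net→utils: utils black — skip
net black
cache gray
  cache→utils: utils black — skip
  cache→lexer: lexer black — skip
  ast gray
    parser gray
      parser→lexer: lexer black — skip
      auth gray
        io gray
          io→opt: opt black — skip
        io black
      auth black
    parser black
    ast→codegen: codegen black — skip
  ast black
  cache→opt: opt black — skip
cache black
db gray
  db→net: net black — skip
db black
sched gray
  sched→db: db black — skip
  sched→cache: cache black — skip
  sched→cfg: cfg black — skip
  sched→ast: ast black — skip
sched black
Every edge goes to a white or black vertex — no back edge, so the graph is acyclic.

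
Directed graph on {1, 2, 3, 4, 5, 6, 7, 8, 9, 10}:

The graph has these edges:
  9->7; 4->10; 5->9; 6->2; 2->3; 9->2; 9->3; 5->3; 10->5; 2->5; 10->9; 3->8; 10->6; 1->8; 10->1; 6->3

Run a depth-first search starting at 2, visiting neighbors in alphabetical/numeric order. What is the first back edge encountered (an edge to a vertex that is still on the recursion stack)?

9→2

DFS from 2 (visiting neighbors in alphabetical/numeric order); mark gray on enter, black on exit:
2 gray
  3 gray
    8 gray
    8 black
  3 black
  5 gray
    5→3: 3 black — skip
    9 gray
      9→2: 2 is gray → back edge
First back edge: 9 → 2.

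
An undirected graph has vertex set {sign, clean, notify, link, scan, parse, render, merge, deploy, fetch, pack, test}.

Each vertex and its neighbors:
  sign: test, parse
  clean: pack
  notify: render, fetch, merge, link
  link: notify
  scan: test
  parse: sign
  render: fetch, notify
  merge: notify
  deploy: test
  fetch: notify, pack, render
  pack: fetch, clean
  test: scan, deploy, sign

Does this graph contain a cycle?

Yes

DFS, tracking each vertex's parent; an edge to a visited non-parent vertex closes a cycle.
Start from test:
visit test (parent –)
  visit scan (parent test)
    scan–test: parent, skip
  visit deploy (parent test)
    deploy–test: parent, skip
  visit sign (parent test)
    sign–test: parent, skip
    visit parse (parent sign)
      parse–sign: parent, skip
visit clean (parent –)
  visit pack (parent clean)
    visit fetch (parent pack)
      visit notify (parent fetch)
        visit render (parent notify)
          render–fetch: fetch visited and ≠ parent → cycle
Cycle: fetch – notify – render – fetch.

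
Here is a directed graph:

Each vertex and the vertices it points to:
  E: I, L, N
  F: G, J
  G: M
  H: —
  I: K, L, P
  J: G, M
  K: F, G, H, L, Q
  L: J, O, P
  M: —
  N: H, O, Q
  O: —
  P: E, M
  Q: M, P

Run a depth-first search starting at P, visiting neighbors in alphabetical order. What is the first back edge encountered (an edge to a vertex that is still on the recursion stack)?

L→P

DFS from P (visiting neighbors in alphabetical order); mark gray on enter, black on exit:
P gray
  E gray
    I gray
      K gray
        F gray
          G gray
            M gray
            M black
          G black
          J gray
            J→G: G black — skip
            J→M: M black — skip
          J black
        F black
        K→G: G black — skip
        H gray
        H black
        L gray
          L→J: J black — skip
          O gray
          O black
          L→P: P is gray → back edge
First back edge: L → P.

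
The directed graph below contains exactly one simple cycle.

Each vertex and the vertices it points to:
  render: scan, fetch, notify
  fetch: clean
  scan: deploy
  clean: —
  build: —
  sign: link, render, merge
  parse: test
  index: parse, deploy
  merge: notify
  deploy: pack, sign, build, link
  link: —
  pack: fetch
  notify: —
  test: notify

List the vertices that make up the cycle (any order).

DFS with gray/black marking from deploy:
deploy gray
  pack gray
    fetch gray
      clean gray
      clean black
    fetch black
  pack black
  sign gray
    link gray
    link black
    render gray
      scan gray
        scan→deploy: deploy is gray → back edge
Back edge closes the cycle deploy → sign → render → scan → deploy; its vertices are {scan, sign, deploy, render}.

scan, sign, deploy, render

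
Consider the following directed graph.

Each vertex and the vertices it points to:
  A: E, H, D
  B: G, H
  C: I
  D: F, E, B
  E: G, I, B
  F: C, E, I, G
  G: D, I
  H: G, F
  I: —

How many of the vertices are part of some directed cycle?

A vertex is on a directed cycle iff it belongs to a strongly connected component of size ≥ 2 (or has a self-loop).
The vertices on cycles are {B, D, E, F, G, H} — 6 in total.

6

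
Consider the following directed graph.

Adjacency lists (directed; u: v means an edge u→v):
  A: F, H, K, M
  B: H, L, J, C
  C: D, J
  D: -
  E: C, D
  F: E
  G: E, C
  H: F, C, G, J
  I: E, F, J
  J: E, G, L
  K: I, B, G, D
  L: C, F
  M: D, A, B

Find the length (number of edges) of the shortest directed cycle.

For each vertex v, BFS finds the shortest path from v back to v.
The shortest such closed walk is M → A → M, length 2.

2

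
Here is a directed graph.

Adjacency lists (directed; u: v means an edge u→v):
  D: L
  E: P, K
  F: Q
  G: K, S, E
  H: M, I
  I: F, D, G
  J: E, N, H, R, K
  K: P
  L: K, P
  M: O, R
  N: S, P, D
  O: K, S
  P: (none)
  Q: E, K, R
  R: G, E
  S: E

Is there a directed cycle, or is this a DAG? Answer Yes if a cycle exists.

No

DFS with white/gray/black marking, starting from N:
N gray
  S gray
    E gray
      P gray
      P black
      K gray
        K→P: P black — skip
      K black
    E black
  S black
  N→P: P black — skip
  D gray
    L gray
      L→K: K black — skip
      L→P: P black — skip
    L black
  D black
N black
F gray
  Q gray
    Q→E: E black — skip
    Q→K: K black — skip
    R gray
      G gray
        G→K: K black — skip
        G→S: S black — skip
        G→E: E black — skip
      G black
      R→E: E black — skip
    R black
  Q black
F black
H gray
  M gray
    O gray
      O→K: K black — skip
      O→S: S black — skip
    O black
    M→R: R black — skip
  M black
  I gray
    I→F: F black — skip
    I→D: D black — skip
    I→G: G black — skip
  I black
H black
J gray
  J→E: E black — skip
  J→N: N black — skip
  J→H: H black — skip
  J→R: R black — skip
  J→K: K black — skip
J black
Every edge goes to a white or black vertex — no back edge, so the graph is acyclic.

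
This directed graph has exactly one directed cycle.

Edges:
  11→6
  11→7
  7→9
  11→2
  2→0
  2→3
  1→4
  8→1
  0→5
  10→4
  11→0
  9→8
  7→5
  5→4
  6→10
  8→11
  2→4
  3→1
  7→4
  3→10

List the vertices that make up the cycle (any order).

DFS with gray/black marking from 11:
11 gray
  6 gray
    10 gray
      4 gray
      4 black
    10 black
  6 black
  7 gray
    5 gray
      5→4: 4 black — skip
    5 black
    7→4: 4 black — skip
    9 gray
      8 gray
        8→11: 11 is gray → back edge
Back edge closes the cycle 11 → 7 → 9 → 8 → 11; its vertices are {7, 8, 9, 11}.

7, 8, 9, 11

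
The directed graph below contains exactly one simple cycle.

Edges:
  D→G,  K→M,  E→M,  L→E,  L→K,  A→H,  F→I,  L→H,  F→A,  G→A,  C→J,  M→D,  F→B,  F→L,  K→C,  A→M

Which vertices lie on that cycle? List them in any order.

A, D, G, M

DFS with gray/black marking from A:
A gray
  M gray
    D gray
      G gray
        G→A: A is gray → back edge
Back edge closes the cycle A → M → D → G → A; its vertices are {A, D, G, M}.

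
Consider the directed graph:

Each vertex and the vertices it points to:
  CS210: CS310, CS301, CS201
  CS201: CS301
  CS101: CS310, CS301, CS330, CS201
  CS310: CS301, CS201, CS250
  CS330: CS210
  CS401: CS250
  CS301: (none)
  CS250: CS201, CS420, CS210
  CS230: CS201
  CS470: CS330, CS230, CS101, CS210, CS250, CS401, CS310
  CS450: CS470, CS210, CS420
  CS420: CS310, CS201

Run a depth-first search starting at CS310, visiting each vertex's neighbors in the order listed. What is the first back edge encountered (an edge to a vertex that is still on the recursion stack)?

DFS from CS310 (visiting each vertex's neighbors in the order listed); mark gray on enter, black on exit:
CS310 gray
  CS301 gray
  CS301 black
  CS201 gray
    CS201→CS301: CS301 black — skip
  CS201 black
  CS250 gray
    CS250→CS201: CS201 black — skip
    CS420 gray
      CS420→CS310: CS310 is gray → back edge
First back edge: CS420 → CS310.

CS420→CS310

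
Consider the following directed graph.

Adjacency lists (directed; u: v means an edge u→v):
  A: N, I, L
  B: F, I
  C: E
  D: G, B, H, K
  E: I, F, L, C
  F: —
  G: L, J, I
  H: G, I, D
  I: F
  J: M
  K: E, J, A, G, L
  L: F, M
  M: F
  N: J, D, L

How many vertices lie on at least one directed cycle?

7

A vertex is on a directed cycle iff it belongs to a strongly connected component of size ≥ 2 (or has a self-loop).
The vertices on cycles are {A, C, D, E, H, K, N} — 7 in total.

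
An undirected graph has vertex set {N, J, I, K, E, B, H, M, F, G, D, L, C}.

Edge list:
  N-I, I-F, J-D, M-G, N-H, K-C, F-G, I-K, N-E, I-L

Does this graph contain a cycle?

DFS, tracking each vertex's parent; an edge to a visited non-parent vertex closes a cycle.
Start from N:
visit N (parent –)
  visit H (parent N)
    H–N: parent, skip
  visit E (parent N)
    E–N: parent, skip
  visit I (parent N)
    visit F (parent I)
      F–I: parent, skip
      visit G (parent F)
        G–F: parent, skip
        visit M (parent G)
          M–G: parent, skip
    I–N: parent, skip
    visit K (parent I)
      K–I: parent, skip
      visit C (parent K)
        C–K: parent, skip
    visit L (parent I)
      L–I: parent, skip
visit J (parent –)
  visit D (parent J)
    D–J: parent, skip
visit B (parent –)
No non-parent visited neighbor found — the graph is a forest.

No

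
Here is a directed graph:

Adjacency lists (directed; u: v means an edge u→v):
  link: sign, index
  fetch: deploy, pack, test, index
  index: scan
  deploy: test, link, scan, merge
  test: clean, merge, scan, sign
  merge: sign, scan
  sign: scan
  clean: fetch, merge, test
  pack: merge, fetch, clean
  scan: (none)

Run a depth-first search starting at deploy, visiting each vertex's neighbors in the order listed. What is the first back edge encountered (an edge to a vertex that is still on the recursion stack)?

DFS from deploy (visiting each vertex's neighbors in the order listed); mark gray on enter, black on exit:
deploy gray
  test gray
    clean gray
      fetch gray
        fetch→deploy: deploy is gray → back edge
First back edge: fetch → deploy.

fetch->deploy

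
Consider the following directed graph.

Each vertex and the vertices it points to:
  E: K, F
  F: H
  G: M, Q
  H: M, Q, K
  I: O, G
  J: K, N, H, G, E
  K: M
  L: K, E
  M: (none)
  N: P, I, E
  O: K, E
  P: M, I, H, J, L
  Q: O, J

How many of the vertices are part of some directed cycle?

A vertex is on a directed cycle iff it belongs to a strongly connected component of size ≥ 2 (or has a self-loop).
The vertices on cycles are {E, F, G, H, I, J, L, N, O, P, Q} — 11 in total.

11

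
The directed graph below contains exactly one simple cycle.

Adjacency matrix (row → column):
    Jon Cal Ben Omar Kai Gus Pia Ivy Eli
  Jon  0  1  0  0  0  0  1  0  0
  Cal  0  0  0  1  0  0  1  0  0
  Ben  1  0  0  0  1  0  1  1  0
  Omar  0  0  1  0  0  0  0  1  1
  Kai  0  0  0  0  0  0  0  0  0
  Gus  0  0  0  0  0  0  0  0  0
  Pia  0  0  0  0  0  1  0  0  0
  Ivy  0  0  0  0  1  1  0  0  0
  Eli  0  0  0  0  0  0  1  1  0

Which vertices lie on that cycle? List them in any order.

DFS with gray/black marking from Omar:
Omar gray
  Ben gray
    Pia gray
      Gus gray
      Gus black
    Pia black
    Jon gray
      Cal gray
        Cal→Pia: Pia black — skip
        Cal→Omar: Omar is gray → back edge
Back edge closes the cycle Omar → Ben → Jon → Cal → Omar; its vertices are {Ben, Cal, Jon, Omar}.

Ben, Cal, Jon, Omar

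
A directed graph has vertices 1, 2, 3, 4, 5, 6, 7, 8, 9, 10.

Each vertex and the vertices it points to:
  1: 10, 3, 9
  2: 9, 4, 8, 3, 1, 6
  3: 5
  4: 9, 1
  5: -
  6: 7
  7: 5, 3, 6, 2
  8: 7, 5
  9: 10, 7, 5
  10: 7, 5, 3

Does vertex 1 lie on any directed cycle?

Yes

1 is on a cycle iff 1 can reach itself via ≥1 edge.
1 → 10 → 7 → 2 → 1 — yes.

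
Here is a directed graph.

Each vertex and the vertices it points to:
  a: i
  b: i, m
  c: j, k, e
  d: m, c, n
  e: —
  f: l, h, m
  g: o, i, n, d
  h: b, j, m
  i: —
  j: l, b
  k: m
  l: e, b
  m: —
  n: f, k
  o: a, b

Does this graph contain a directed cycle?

No

DFS with white/gray/black marking, starting from e:
e gray
e black
a gray
  i gray
  i black
a black
b gray
  b→i: i black — skip
  m gray
  m black
b black
c gray
  j gray
    l gray
      l→e: e black — skip
      l→b: b black — skip
    l black
    j→b: b black — skip
  j black
  k gray
    k→m: m black — skip
  k black
  c→e: e black — skip
c black
d gray
  d→m: m black — skip
  d→c: c black — skip
  n gray
    f gray
      f→l: l black — skip
      h gray
        h→b: b black — skip
        h→j: j black — skip
        h→m: m black — skip
      h black
      f→m: m black — skip
    f black
    n→k: k black — skip
  n black
d black
g gray
  o gray
    o→a: a black — skip
    o→b: b black — skip
  o black
  g→i: i black — skip
  g→n: n black — skip
  g→d: d black — skip
g black
Every edge goes to a white or black vertex — no back edge, so the graph is acyclic.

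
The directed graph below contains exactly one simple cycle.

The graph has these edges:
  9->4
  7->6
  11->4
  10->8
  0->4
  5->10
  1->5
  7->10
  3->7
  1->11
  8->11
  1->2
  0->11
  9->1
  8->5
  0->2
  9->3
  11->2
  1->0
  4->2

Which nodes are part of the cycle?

DFS with gray/black marking from 10:
10 gray
  8 gray
    5 gray
      5→10: 10 is gray → back edge
Back edge closes the cycle 10 → 8 → 5 → 10; its vertices are {5, 8, 10}.

5, 8, 10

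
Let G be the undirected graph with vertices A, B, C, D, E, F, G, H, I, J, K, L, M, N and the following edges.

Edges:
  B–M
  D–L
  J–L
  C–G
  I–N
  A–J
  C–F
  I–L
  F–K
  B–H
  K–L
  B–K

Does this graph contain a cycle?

DFS, tracking each vertex's parent; an edge to a visited non-parent vertex closes a cycle.
Start from C:
visit C (parent –)
  visit G (parent C)
    G–C: parent, skip
  visit F (parent C)
    F–C: parent, skip
    visit K (parent F)
      visit L (parent K)
        visit J (parent L)
          J–L: parent, skip
          visit A (parent J)
            A–J: parent, skip
        L–K: parent, skip
        visit D (parent L)
          D–L: parent, skip
        visit I (parent L)
          I–L: parent, skip
          visit N (parent I)
            N–I: parent, skip
      visit B (parent K)
        B–K: parent, skip
        visit M (parent B)
          M–B: parent, skip
        visit H (parent B)
          H–B: parent, skip
      K–F: parent, skip
visit E (parent –)
No non-parent visited neighbor found — the graph is a forest.

No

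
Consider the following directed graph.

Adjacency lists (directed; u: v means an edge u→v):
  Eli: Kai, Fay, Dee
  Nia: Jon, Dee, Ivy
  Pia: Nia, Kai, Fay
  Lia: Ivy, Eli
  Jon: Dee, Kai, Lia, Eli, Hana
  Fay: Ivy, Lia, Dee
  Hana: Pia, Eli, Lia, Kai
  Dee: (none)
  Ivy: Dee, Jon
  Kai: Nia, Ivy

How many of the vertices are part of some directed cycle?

A vertex is on a directed cycle iff it belongs to a strongly connected component of size ≥ 2 (or has a self-loop).
The vertices on cycles are {Eli, Fay, Ivy, Jon, Kai, Lia, Nia, Pia, Hana} — 9 in total.

9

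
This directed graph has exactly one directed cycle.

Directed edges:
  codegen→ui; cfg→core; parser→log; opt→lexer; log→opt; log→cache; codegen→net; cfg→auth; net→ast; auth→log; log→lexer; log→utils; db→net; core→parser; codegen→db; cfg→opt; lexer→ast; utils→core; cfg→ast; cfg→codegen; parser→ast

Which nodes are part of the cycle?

DFS with gray/black marking from log:
log gray
  opt gray
    lexer gray
      ast gray
      ast black
    lexer black
  opt black
  utils gray
    core gray
      parser gray
        parser→ast: ast black — skip
        parser→log: log is gray → back edge
Back edge closes the cycle log → utils → core → parser → log; its vertices are {log, core, utils, parser}.

log, core, utils, parser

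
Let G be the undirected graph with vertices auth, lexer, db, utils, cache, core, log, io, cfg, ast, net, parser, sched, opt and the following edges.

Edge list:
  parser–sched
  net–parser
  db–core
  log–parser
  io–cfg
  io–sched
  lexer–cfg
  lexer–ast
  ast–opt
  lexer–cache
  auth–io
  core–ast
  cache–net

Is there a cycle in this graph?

DFS, tracking each vertex's parent; an edge to a visited non-parent vertex closes a cycle.
Start from utils:
visit utils (parent –)
visit auth (parent –)
  visit io (parent auth)
    io–auth: parent, skip
    visit cfg (parent io)
      cfg–io: parent, skip
      visit lexer (parent cfg)
        visit ast (parent lexer)
          visit core (parent ast)
            core–ast: parent, skip
            visit db (parent core)
              db–core: parent, skip
          ast–lexer: parent, skip
          visit opt (parent ast)
            opt–ast: parent, skip
        lexer–cfg: parent, skip
        visit cache (parent lexer)
          visit net (parent cache)
            net–cache: parent, skip
            visit parser (parent net)
              visit log (parent parser)
                log–parser: parent, skip
              parser–net: parent, skip
              visit sched (parent parser)
                sched–parser: parent, skip
                sched–io: io visited and ≠ parent → cycle
Cycle: io – cfg – lexer – cache – net – parser – sched – io.

Yes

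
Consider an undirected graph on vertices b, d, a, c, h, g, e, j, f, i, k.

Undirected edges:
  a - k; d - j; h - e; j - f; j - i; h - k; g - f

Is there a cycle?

DFS, tracking each vertex's parent; an edge to a visited non-parent vertex closes a cycle.
Start from a:
visit a (parent –)
  visit k (parent a)
    k–a: parent, skip
    visit h (parent k)
      h–k: parent, skip
      visit e (parent h)
        e–h: parent, skip
visit b (parent –)
visit d (parent –)
  visit j (parent d)
    visit f (parent j)
      f–j: parent, skip
      visit g (parent f)
        g–f: parent, skip
    j–d: parent, skip
    visit i (parent j)
      i–j: parent, skip
visit c (parent –)
No non-parent visited neighbor found — the graph is a forest.

No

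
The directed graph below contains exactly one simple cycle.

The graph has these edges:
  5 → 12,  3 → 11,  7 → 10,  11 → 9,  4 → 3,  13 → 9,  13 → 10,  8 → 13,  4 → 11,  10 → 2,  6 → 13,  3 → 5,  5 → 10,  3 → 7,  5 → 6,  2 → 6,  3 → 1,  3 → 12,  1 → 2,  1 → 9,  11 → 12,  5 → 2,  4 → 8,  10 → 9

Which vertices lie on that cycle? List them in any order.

DFS with gray/black marking from 6:
6 gray
  13 gray
    9 gray
    9 black
    10 gray
      10→9: 9 black — skip
      2 gray
        2→6: 6 is gray → back edge
Back edge closes the cycle 6 → 13 → 10 → 2 → 6; its vertices are {2, 6, 10, 13}.

2, 6, 10, 13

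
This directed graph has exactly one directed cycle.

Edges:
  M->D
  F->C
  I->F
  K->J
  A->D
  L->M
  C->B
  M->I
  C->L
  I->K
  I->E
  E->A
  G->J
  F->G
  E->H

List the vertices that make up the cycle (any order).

C, F, I, L, M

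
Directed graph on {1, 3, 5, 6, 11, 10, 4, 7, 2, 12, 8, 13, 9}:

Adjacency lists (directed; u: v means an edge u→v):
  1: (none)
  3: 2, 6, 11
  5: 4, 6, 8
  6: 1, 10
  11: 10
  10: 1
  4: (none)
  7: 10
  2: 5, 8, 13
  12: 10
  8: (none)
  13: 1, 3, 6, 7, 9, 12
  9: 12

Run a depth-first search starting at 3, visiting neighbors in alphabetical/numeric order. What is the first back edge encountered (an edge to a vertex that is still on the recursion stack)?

DFS from 3 (visiting neighbors in alphabetical/numeric order); mark gray on enter, black on exit:
3 gray
  2 gray
    5 gray
      4 gray
      4 black
      6 gray
        1 gray
        1 black
        10 gray
          10→1: 1 black — skip
        10 black
      6 black
      8 gray
      8 black
    5 black
    2→8: 8 black — skip
    13 gray
      13→1: 1 black — skip
      13→3: 3 is gray → back edge
First back edge: 13 → 3.

13→3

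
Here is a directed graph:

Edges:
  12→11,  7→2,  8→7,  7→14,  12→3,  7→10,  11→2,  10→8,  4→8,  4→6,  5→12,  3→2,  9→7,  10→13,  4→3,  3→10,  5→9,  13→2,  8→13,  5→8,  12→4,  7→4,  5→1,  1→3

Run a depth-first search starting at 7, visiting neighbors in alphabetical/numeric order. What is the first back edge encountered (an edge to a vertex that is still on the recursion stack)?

DFS from 7 (visiting neighbors in alphabetical/numeric order); mark gray on enter, black on exit:
7 gray
  2 gray
  2 black
  4 gray
    3 gray
      3→2: 2 black — skip
      10 gray
        8 gray
          8→7: 7 is gray → back edge
First back edge: 8 → 7.

8→7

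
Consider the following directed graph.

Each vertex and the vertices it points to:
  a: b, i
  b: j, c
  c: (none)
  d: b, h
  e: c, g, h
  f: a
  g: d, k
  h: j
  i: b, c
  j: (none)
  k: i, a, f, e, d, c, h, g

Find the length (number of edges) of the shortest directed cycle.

For each vertex v, BFS finds the shortest path from v back to v.
The shortest such closed walk is g → k → g, length 2.

2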